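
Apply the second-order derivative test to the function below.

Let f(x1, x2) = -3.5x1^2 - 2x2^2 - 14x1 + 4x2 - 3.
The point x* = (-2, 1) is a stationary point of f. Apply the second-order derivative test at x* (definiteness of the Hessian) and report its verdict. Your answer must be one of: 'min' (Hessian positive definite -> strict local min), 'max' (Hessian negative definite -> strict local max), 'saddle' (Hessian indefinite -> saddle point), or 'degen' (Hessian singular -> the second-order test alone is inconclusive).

Compute the Hessian H = grad^2 f:
  H = [[-7, 0], [0, -4]]
Verify stationarity: grad f(x*) = H x* + g = (0, 0).
Eigenvalues of H: -7, -4.
Both eigenvalues < 0, so H is negative definite -> x* is a strict local max.

max


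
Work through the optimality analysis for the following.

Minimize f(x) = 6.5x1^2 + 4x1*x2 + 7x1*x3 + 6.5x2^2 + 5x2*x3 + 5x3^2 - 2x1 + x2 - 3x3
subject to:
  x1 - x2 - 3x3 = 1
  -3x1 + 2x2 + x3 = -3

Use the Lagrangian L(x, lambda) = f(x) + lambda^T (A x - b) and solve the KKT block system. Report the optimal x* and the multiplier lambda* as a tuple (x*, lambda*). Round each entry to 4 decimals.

Form the Lagrangian:
  L(x, lambda) = (1/2) x^T Q x + c^T x + lambda^T (A x - b)
Stationarity (grad_x L = 0): Q x + c + A^T lambda = 0.
Primal feasibility: A x = b.

This gives the KKT block system:
  [ Q   A^T ] [ x     ]   [-c ]
  [ A    0  ] [ lambda ] = [ b ]

Solving the linear system:
  x*      = (0.6597, -0.5445, 0.0681)
  lambda* = (0.4503, 1.7749)
  f(x*)   = 1.4031

x* = (0.6597, -0.5445, 0.0681), lambda* = (0.4503, 1.7749)


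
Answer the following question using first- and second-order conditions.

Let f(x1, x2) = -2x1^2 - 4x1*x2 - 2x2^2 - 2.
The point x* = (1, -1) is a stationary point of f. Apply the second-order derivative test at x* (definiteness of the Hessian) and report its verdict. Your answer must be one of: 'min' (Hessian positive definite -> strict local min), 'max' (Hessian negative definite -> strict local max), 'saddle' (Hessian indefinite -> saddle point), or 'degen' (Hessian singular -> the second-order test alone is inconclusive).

Compute the Hessian H = grad^2 f:
  H = [[-4, -4], [-4, -4]]
Verify stationarity: grad f(x*) = H x* + g = (0, 0).
Eigenvalues of H: -8, 0.
H has a zero eigenvalue (singular; negative semidefinite but not definite), so H is neither positive definite, negative definite, nor indefinite. The second-order test alone is inconclusive -> degen.
(Indeed, f is constant along the null direction of H through x*, so x* is not a strict local extremum.)

degen


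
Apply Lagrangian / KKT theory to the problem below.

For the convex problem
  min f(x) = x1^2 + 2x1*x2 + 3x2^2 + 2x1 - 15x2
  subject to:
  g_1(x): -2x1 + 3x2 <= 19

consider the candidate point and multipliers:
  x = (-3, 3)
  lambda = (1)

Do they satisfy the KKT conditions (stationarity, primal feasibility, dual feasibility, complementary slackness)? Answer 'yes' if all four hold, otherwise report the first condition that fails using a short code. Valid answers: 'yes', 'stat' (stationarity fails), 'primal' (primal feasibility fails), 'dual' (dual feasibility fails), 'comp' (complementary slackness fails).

Gradient of f: grad f(x) = Q x + c = (2, -3)
Constraint values g_i(x) = a_i^T x - b_i:
  g_1((-3, 3)) = -4
Stationarity residual: grad f(x) + sum_i lambda_i a_i = (0, 0)
  -> stationarity OK
Primal feasibility (all g_i <= 0): OK
Dual feasibility (all lambda_i >= 0): OK
Complementary slackness (lambda_i * g_i(x) = 0 for all i): FAILS

Verdict: the first failing condition is complementary_slackness -> comp.

comp


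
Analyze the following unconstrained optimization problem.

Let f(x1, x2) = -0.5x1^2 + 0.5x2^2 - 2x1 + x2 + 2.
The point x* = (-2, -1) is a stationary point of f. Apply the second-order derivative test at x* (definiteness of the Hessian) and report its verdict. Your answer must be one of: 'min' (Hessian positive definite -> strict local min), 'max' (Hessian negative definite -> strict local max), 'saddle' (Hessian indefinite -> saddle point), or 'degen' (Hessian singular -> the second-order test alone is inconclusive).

Compute the Hessian H = grad^2 f:
  H = [[-1, 0], [0, 1]]
Verify stationarity: grad f(x*) = H x* + g = (0, 0).
Eigenvalues of H: -1, 1.
Eigenvalues have mixed signs, so H is indefinite -> x* is a saddle point.

saddle


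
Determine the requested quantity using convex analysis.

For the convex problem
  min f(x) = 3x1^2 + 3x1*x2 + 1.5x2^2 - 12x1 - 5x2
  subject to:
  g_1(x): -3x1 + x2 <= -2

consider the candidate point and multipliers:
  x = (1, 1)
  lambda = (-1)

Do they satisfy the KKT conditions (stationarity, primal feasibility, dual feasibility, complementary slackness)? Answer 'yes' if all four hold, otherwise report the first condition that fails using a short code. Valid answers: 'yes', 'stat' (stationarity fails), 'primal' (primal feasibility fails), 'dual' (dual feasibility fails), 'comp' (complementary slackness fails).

Gradient of f: grad f(x) = Q x + c = (-3, 1)
Constraint values g_i(x) = a_i^T x - b_i:
  g_1((1, 1)) = 0
Stationarity residual: grad f(x) + sum_i lambda_i a_i = (0, 0)
  -> stationarity OK
Primal feasibility (all g_i <= 0): OK
Dual feasibility (all lambda_i >= 0): FAILS
Complementary slackness (lambda_i * g_i(x) = 0 for all i): OK

Verdict: the first failing condition is dual_feasibility -> dual.

dual


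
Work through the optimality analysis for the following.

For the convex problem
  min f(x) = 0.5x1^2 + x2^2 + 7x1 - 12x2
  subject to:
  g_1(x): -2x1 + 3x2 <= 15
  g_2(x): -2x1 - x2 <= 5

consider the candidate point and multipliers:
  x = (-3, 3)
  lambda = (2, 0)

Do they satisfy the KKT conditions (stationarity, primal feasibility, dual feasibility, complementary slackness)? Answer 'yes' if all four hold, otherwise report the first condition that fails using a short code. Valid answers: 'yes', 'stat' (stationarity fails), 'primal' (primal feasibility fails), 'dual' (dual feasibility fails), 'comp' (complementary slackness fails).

Gradient of f: grad f(x) = Q x + c = (4, -6)
Constraint values g_i(x) = a_i^T x - b_i:
  g_1((-3, 3)) = 0
  g_2((-3, 3)) = -2
Stationarity residual: grad f(x) + sum_i lambda_i a_i = (0, 0)
  -> stationarity OK
Primal feasibility (all g_i <= 0): OK
Dual feasibility (all lambda_i >= 0): OK
Complementary slackness (lambda_i * g_i(x) = 0 for all i): OK

Verdict: yes, KKT holds.

yes


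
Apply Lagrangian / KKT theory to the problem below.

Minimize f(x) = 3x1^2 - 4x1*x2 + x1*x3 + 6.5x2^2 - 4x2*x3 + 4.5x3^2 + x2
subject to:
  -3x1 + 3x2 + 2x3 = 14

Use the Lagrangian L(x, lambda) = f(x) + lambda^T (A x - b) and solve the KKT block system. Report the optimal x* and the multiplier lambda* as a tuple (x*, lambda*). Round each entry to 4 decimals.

Form the Lagrangian:
  L(x, lambda) = (1/2) x^T Q x + c^T x + lambda^T (A x - b)
Stationarity (grad_x L = 0): Q x + c + A^T lambda = 0.
Primal feasibility: A x = b.

This gives the KKT block system:
  [ Q   A^T ] [ x     ]   [-c ]
  [ A    0  ] [ lambda ] = [ b ]

Solving the linear system:
  x*      = (-2.3304, 1.0499, 1.9295)
  lambda* = (-5.4176)
  f(x*)   = 38.4481

x* = (-2.3304, 1.0499, 1.9295), lambda* = (-5.4176)


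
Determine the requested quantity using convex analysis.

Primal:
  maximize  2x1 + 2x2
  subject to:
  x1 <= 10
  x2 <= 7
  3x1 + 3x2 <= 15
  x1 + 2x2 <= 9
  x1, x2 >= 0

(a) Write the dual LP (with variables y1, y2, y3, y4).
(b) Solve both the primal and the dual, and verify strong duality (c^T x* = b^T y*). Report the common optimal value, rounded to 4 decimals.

The standard primal-dual pair for 'max c^T x s.t. A x <= b, x >= 0' is:
  Dual:  min b^T y  s.t.  A^T y >= c,  y >= 0.

So the dual LP is:
  minimize  10y1 + 7y2 + 15y3 + 9y4
  subject to:
    y1 + 3y3 + y4 >= 2
    y2 + 3y3 + 2y4 >= 2
    y1, y2, y3, y4 >= 0

Solving the primal: x* = (5, 0).
  primal value c^T x* = 10.
Solving the dual: y* = (0, 0, 0.6667, 0).
  dual value b^T y* = 10.
Strong duality: c^T x* = b^T y*. Confirmed.

10


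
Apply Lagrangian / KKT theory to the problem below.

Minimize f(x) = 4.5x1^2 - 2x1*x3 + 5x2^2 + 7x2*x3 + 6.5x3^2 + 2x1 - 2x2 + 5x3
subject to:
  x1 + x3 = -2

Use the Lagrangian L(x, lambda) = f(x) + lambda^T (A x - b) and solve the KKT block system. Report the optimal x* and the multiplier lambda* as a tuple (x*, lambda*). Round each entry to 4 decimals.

Form the Lagrangian:
  L(x, lambda) = (1/2) x^T Q x + c^T x + lambda^T (A x - b)
Stationarity (grad_x L = 0): Q x + c + A^T lambda = 0.
Primal feasibility: A x = b.

This gives the KKT block system:
  [ Q   A^T ] [ x     ]   [-c ]
  [ A    0  ] [ lambda ] = [ b ]

Solving the linear system:
  x*      = (-0.7488, 1.0758, -1.2512)
  lambda* = (2.237)
  f(x*)   = -2.7156

x* = (-0.7488, 1.0758, -1.2512), lambda* = (2.237)


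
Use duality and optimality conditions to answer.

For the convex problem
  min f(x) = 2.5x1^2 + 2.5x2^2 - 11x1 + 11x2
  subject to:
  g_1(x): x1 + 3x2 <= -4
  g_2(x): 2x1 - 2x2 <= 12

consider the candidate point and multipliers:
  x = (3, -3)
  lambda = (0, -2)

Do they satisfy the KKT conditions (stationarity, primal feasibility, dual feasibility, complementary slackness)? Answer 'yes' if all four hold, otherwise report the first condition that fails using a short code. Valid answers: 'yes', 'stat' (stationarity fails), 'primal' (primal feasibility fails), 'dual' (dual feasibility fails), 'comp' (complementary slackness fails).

Gradient of f: grad f(x) = Q x + c = (4, -4)
Constraint values g_i(x) = a_i^T x - b_i:
  g_1((3, -3)) = -2
  g_2((3, -3)) = 0
Stationarity residual: grad f(x) + sum_i lambda_i a_i = (0, 0)
  -> stationarity OK
Primal feasibility (all g_i <= 0): OK
Dual feasibility (all lambda_i >= 0): FAILS
Complementary slackness (lambda_i * g_i(x) = 0 for all i): OK

Verdict: the first failing condition is dual_feasibility -> dual.

dual


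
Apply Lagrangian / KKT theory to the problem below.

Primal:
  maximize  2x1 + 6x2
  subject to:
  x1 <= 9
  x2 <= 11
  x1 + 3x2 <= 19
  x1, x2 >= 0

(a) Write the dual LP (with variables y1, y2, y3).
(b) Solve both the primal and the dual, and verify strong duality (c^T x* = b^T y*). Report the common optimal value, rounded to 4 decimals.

The standard primal-dual pair for 'max c^T x s.t. A x <= b, x >= 0' is:
  Dual:  min b^T y  s.t.  A^T y >= c,  y >= 0.

So the dual LP is:
  minimize  9y1 + 11y2 + 19y3
  subject to:
    y1 + y3 >= 2
    y2 + 3y3 >= 6
    y1, y2, y3 >= 0

Solving the primal: x* = (0, 6.3333).
  primal value c^T x* = 38.
Solving the dual: y* = (0, 0, 2).
  dual value b^T y* = 38.
Strong duality: c^T x* = b^T y*. Confirmed.

38


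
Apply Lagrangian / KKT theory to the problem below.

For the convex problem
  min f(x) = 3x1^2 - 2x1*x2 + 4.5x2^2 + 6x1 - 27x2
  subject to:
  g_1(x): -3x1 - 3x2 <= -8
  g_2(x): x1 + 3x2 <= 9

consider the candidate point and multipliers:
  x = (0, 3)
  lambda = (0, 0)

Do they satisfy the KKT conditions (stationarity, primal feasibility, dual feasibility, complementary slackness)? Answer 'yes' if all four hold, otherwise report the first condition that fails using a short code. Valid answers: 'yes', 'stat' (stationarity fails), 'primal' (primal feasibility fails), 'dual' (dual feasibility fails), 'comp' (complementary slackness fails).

Gradient of f: grad f(x) = Q x + c = (0, 0)
Constraint values g_i(x) = a_i^T x - b_i:
  g_1((0, 3)) = -1
  g_2((0, 3)) = 0
Stationarity residual: grad f(x) + sum_i lambda_i a_i = (0, 0)
  -> stationarity OK
Primal feasibility (all g_i <= 0): OK
Dual feasibility (all lambda_i >= 0): OK
Complementary slackness (lambda_i * g_i(x) = 0 for all i): OK

Verdict: yes, KKT holds.

yes


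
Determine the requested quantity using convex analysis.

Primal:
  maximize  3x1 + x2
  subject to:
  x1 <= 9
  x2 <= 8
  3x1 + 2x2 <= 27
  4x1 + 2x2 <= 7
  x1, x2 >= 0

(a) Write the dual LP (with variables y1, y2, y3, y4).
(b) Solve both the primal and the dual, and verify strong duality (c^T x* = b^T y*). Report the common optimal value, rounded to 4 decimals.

The standard primal-dual pair for 'max c^T x s.t. A x <= b, x >= 0' is:
  Dual:  min b^T y  s.t.  A^T y >= c,  y >= 0.

So the dual LP is:
  minimize  9y1 + 8y2 + 27y3 + 7y4
  subject to:
    y1 + 3y3 + 4y4 >= 3
    y2 + 2y3 + 2y4 >= 1
    y1, y2, y3, y4 >= 0

Solving the primal: x* = (1.75, 0).
  primal value c^T x* = 5.25.
Solving the dual: y* = (0, 0, 0, 0.75).
  dual value b^T y* = 5.25.
Strong duality: c^T x* = b^T y*. Confirmed.

5.25


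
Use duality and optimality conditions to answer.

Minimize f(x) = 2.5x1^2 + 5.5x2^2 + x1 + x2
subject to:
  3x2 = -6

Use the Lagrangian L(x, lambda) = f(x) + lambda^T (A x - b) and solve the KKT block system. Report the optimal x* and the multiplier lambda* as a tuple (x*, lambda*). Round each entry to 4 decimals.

Form the Lagrangian:
  L(x, lambda) = (1/2) x^T Q x + c^T x + lambda^T (A x - b)
Stationarity (grad_x L = 0): Q x + c + A^T lambda = 0.
Primal feasibility: A x = b.

This gives the KKT block system:
  [ Q   A^T ] [ x     ]   [-c ]
  [ A    0  ] [ lambda ] = [ b ]

Solving the linear system:
  x*      = (-0.2, -2)
  lambda* = (7)
  f(x*)   = 19.9

x* = (-0.2, -2), lambda* = (7)


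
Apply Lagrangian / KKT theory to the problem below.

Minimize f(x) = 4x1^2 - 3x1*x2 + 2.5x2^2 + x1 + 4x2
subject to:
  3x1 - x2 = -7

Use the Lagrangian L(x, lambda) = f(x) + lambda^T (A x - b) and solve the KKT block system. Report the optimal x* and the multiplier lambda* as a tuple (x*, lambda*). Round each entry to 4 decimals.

Form the Lagrangian:
  L(x, lambda) = (1/2) x^T Q x + c^T x + lambda^T (A x - b)
Stationarity (grad_x L = 0): Q x + c + A^T lambda = 0.
Primal feasibility: A x = b.

This gives the KKT block system:
  [ Q   A^T ] [ x     ]   [-c ]
  [ A    0  ] [ lambda ] = [ b ]

Solving the linear system:
  x*      = (-2.7714, -1.3143)
  lambda* = (5.7429)
  f(x*)   = 16.0857

x* = (-2.7714, -1.3143), lambda* = (5.7429)


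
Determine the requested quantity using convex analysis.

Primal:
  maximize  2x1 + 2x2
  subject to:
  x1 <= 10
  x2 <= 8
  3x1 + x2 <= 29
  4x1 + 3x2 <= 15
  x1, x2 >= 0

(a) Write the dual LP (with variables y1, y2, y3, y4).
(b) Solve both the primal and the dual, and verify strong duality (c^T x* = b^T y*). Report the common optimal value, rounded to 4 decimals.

The standard primal-dual pair for 'max c^T x s.t. A x <= b, x >= 0' is:
  Dual:  min b^T y  s.t.  A^T y >= c,  y >= 0.

So the dual LP is:
  minimize  10y1 + 8y2 + 29y3 + 15y4
  subject to:
    y1 + 3y3 + 4y4 >= 2
    y2 + y3 + 3y4 >= 2
    y1, y2, y3, y4 >= 0

Solving the primal: x* = (0, 5).
  primal value c^T x* = 10.
Solving the dual: y* = (0, 0, 0, 0.6667).
  dual value b^T y* = 10.
Strong duality: c^T x* = b^T y*. Confirmed.

10


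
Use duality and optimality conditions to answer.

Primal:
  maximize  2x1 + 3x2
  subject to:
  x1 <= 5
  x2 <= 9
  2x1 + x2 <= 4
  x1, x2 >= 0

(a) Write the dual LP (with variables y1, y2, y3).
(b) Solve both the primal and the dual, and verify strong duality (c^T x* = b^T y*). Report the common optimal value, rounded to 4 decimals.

The standard primal-dual pair for 'max c^T x s.t. A x <= b, x >= 0' is:
  Dual:  min b^T y  s.t.  A^T y >= c,  y >= 0.

So the dual LP is:
  minimize  5y1 + 9y2 + 4y3
  subject to:
    y1 + 2y3 >= 2
    y2 + y3 >= 3
    y1, y2, y3 >= 0

Solving the primal: x* = (0, 4).
  primal value c^T x* = 12.
Solving the dual: y* = (0, 0, 3).
  dual value b^T y* = 12.
Strong duality: c^T x* = b^T y*. Confirmed.

12


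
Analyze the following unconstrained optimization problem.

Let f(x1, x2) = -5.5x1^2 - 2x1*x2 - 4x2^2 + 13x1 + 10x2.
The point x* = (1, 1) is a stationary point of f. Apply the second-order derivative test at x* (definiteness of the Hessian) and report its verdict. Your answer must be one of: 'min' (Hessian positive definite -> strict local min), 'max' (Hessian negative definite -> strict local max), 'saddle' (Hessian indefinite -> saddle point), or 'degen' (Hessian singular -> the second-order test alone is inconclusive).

Compute the Hessian H = grad^2 f:
  H = [[-11, -2], [-2, -8]]
Verify stationarity: grad f(x*) = H x* + g = (0, 0).
Eigenvalues of H: -12, -7.
Both eigenvalues < 0, so H is negative definite -> x* is a strict local max.

max


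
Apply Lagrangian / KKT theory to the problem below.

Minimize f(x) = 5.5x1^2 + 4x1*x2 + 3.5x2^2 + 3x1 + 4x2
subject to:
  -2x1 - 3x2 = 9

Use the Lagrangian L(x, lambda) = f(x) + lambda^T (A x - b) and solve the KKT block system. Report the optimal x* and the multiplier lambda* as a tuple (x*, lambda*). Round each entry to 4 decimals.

Form the Lagrangian:
  L(x, lambda) = (1/2) x^T Q x + c^T x + lambda^T (A x - b)
Stationarity (grad_x L = 0): Q x + c + A^T lambda = 0.
Primal feasibility: A x = b.

This gives the KKT block system:
  [ Q   A^T ] [ x     ]   [-c ]
  [ A    0  ] [ lambda ] = [ b ]

Solving the linear system:
  x*      = (-0.2658, -2.8228)
  lambda* = (-5.6076)
  f(x*)   = 19.1899

x* = (-0.2658, -2.8228), lambda* = (-5.6076)


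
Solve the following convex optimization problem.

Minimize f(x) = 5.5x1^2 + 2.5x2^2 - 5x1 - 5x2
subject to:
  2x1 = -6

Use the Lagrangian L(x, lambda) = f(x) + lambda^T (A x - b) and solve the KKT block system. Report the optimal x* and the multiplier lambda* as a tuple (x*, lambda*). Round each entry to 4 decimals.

Form the Lagrangian:
  L(x, lambda) = (1/2) x^T Q x + c^T x + lambda^T (A x - b)
Stationarity (grad_x L = 0): Q x + c + A^T lambda = 0.
Primal feasibility: A x = b.

This gives the KKT block system:
  [ Q   A^T ] [ x     ]   [-c ]
  [ A    0  ] [ lambda ] = [ b ]

Solving the linear system:
  x*      = (-3, 1)
  lambda* = (19)
  f(x*)   = 62

x* = (-3, 1), lambda* = (19)


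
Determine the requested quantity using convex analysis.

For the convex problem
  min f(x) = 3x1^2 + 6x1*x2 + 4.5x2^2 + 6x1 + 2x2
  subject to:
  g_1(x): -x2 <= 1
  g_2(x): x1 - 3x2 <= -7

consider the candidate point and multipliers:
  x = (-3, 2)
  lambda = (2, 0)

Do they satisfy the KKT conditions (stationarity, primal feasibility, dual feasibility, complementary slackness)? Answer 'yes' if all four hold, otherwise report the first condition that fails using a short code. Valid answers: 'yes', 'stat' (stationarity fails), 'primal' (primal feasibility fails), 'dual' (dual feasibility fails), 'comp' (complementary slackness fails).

Gradient of f: grad f(x) = Q x + c = (0, 2)
Constraint values g_i(x) = a_i^T x - b_i:
  g_1((-3, 2)) = -3
  g_2((-3, 2)) = -2
Stationarity residual: grad f(x) + sum_i lambda_i a_i = (0, 0)
  -> stationarity OK
Primal feasibility (all g_i <= 0): OK
Dual feasibility (all lambda_i >= 0): OK
Complementary slackness (lambda_i * g_i(x) = 0 for all i): FAILS

Verdict: the first failing condition is complementary_slackness -> comp.

comp


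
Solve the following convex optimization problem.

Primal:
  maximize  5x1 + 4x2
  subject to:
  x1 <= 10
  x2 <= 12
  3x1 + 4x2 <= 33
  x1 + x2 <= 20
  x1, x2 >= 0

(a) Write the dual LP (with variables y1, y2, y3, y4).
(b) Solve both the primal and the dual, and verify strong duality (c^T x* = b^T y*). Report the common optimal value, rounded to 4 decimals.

The standard primal-dual pair for 'max c^T x s.t. A x <= b, x >= 0' is:
  Dual:  min b^T y  s.t.  A^T y >= c,  y >= 0.

So the dual LP is:
  minimize  10y1 + 12y2 + 33y3 + 20y4
  subject to:
    y1 + 3y3 + y4 >= 5
    y2 + 4y3 + y4 >= 4
    y1, y2, y3, y4 >= 0

Solving the primal: x* = (10, 0.75).
  primal value c^T x* = 53.
Solving the dual: y* = (2, 0, 1, 0).
  dual value b^T y* = 53.
Strong duality: c^T x* = b^T y*. Confirmed.

53


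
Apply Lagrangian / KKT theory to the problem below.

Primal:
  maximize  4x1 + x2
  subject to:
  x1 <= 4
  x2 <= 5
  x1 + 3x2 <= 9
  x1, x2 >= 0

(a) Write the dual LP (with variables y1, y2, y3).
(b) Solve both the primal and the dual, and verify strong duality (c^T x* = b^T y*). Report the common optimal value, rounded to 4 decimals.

The standard primal-dual pair for 'max c^T x s.t. A x <= b, x >= 0' is:
  Dual:  min b^T y  s.t.  A^T y >= c,  y >= 0.

So the dual LP is:
  minimize  4y1 + 5y2 + 9y3
  subject to:
    y1 + y3 >= 4
    y2 + 3y3 >= 1
    y1, y2, y3 >= 0

Solving the primal: x* = (4, 1.6667).
  primal value c^T x* = 17.6667.
Solving the dual: y* = (3.6667, 0, 0.3333).
  dual value b^T y* = 17.6667.
Strong duality: c^T x* = b^T y*. Confirmed.

17.6667


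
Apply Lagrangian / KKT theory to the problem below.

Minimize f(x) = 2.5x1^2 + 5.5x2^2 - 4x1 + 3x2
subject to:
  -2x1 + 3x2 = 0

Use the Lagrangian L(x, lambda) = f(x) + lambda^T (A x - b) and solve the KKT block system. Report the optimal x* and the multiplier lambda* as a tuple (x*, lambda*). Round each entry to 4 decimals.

Form the Lagrangian:
  L(x, lambda) = (1/2) x^T Q x + c^T x + lambda^T (A x - b)
Stationarity (grad_x L = 0): Q x + c + A^T lambda = 0.
Primal feasibility: A x = b.

This gives the KKT block system:
  [ Q   A^T ] [ x     ]   [-c ]
  [ A    0  ] [ lambda ] = [ b ]

Solving the linear system:
  x*      = (0.2022, 0.1348)
  lambda* = (-1.4944)
  f(x*)   = -0.2022

x* = (0.2022, 0.1348), lambda* = (-1.4944)


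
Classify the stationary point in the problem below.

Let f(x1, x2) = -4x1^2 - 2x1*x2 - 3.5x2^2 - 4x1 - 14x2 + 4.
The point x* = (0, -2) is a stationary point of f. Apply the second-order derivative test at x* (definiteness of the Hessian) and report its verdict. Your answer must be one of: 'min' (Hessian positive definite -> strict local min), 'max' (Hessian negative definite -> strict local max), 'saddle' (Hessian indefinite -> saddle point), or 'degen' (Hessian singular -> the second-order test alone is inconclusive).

Compute the Hessian H = grad^2 f:
  H = [[-8, -2], [-2, -7]]
Verify stationarity: grad f(x*) = H x* + g = (0, 0).
Eigenvalues of H: -9.5616, -5.4384.
Both eigenvalues < 0, so H is negative definite -> x* is a strict local max.

max


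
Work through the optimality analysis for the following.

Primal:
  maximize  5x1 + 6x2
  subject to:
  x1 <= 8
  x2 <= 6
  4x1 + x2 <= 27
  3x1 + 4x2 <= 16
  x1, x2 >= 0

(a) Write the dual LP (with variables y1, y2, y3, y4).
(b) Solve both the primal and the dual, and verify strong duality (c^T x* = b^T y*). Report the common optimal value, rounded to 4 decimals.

The standard primal-dual pair for 'max c^T x s.t. A x <= b, x >= 0' is:
  Dual:  min b^T y  s.t.  A^T y >= c,  y >= 0.

So the dual LP is:
  minimize  8y1 + 6y2 + 27y3 + 16y4
  subject to:
    y1 + 4y3 + 3y4 >= 5
    y2 + y3 + 4y4 >= 6
    y1, y2, y3, y4 >= 0

Solving the primal: x* = (5.3333, 0).
  primal value c^T x* = 26.6667.
Solving the dual: y* = (0, 0, 0, 1.6667).
  dual value b^T y* = 26.6667.
Strong duality: c^T x* = b^T y*. Confirmed.

26.6667


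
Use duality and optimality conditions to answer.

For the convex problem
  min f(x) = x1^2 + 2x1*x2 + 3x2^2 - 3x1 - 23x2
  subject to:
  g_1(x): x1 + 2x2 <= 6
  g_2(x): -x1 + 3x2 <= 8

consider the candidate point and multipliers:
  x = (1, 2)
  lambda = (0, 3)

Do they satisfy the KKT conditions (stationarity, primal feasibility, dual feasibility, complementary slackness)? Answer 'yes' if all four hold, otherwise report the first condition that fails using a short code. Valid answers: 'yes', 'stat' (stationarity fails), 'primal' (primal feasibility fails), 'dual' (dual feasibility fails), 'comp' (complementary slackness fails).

Gradient of f: grad f(x) = Q x + c = (3, -9)
Constraint values g_i(x) = a_i^T x - b_i:
  g_1((1, 2)) = -1
  g_2((1, 2)) = -3
Stationarity residual: grad f(x) + sum_i lambda_i a_i = (0, 0)
  -> stationarity OK
Primal feasibility (all g_i <= 0): OK
Dual feasibility (all lambda_i >= 0): OK
Complementary slackness (lambda_i * g_i(x) = 0 for all i): FAILS

Verdict: the first failing condition is complementary_slackness -> comp.

comp


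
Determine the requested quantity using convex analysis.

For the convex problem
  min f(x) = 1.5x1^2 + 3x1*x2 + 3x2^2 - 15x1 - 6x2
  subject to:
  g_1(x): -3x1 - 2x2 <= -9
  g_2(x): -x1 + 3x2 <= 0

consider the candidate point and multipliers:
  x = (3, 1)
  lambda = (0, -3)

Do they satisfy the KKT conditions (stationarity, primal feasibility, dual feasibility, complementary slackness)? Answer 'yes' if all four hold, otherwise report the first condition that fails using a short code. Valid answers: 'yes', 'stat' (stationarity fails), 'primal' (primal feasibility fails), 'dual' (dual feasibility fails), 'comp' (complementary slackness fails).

Gradient of f: grad f(x) = Q x + c = (-3, 9)
Constraint values g_i(x) = a_i^T x - b_i:
  g_1((3, 1)) = -2
  g_2((3, 1)) = 0
Stationarity residual: grad f(x) + sum_i lambda_i a_i = (0, 0)
  -> stationarity OK
Primal feasibility (all g_i <= 0): OK
Dual feasibility (all lambda_i >= 0): FAILS
Complementary slackness (lambda_i * g_i(x) = 0 for all i): OK

Verdict: the first failing condition is dual_feasibility -> dual.

dual


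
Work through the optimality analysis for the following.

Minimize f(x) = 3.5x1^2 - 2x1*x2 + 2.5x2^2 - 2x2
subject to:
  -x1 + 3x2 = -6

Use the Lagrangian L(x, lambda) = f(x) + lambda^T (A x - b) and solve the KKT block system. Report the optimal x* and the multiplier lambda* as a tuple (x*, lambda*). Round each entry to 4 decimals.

Form the Lagrangian:
  L(x, lambda) = (1/2) x^T Q x + c^T x + lambda^T (A x - b)
Stationarity (grad_x L = 0): Q x + c + A^T lambda = 0.
Primal feasibility: A x = b.

This gives the KKT block system:
  [ Q   A^T ] [ x     ]   [-c ]
  [ A    0  ] [ lambda ] = [ b ]

Solving the linear system:
  x*      = (0, -2)
  lambda* = (4)
  f(x*)   = 14

x* = (0, -2), lambda* = (4)


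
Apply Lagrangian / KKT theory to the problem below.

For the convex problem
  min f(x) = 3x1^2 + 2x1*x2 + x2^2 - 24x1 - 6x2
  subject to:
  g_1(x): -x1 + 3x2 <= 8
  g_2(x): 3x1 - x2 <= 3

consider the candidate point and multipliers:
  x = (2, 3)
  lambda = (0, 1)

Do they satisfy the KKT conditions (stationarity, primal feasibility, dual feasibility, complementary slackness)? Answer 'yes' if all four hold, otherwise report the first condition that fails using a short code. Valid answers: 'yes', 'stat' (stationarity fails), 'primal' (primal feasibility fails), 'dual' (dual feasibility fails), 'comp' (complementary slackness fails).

Gradient of f: grad f(x) = Q x + c = (-6, 4)
Constraint values g_i(x) = a_i^T x - b_i:
  g_1((2, 3)) = -1
  g_2((2, 3)) = 0
Stationarity residual: grad f(x) + sum_i lambda_i a_i = (-3, 3)
  -> stationarity FAILS
Primal feasibility (all g_i <= 0): OK
Dual feasibility (all lambda_i >= 0): OK
Complementary slackness (lambda_i * g_i(x) = 0 for all i): OK

Verdict: the first failing condition is stationarity -> stat.

stat


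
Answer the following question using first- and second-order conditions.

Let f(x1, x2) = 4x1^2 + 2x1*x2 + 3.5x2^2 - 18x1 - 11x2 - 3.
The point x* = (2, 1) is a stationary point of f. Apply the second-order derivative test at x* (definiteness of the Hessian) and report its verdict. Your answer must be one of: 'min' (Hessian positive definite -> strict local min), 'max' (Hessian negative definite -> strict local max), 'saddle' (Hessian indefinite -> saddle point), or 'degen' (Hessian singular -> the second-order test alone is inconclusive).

Compute the Hessian H = grad^2 f:
  H = [[8, 2], [2, 7]]
Verify stationarity: grad f(x*) = H x* + g = (0, 0).
Eigenvalues of H: 5.4384, 9.5616.
Both eigenvalues > 0, so H is positive definite -> x* is a strict local min.

min


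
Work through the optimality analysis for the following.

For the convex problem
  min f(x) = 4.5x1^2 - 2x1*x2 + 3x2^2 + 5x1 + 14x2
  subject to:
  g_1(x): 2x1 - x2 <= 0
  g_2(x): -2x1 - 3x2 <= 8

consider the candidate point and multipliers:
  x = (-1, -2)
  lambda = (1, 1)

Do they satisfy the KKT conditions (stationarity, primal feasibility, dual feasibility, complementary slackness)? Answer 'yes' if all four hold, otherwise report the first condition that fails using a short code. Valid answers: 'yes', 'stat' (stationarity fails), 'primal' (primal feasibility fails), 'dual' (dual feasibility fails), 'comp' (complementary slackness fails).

Gradient of f: grad f(x) = Q x + c = (0, 4)
Constraint values g_i(x) = a_i^T x - b_i:
  g_1((-1, -2)) = 0
  g_2((-1, -2)) = 0
Stationarity residual: grad f(x) + sum_i lambda_i a_i = (0, 0)
  -> stationarity OK
Primal feasibility (all g_i <= 0): OK
Dual feasibility (all lambda_i >= 0): OK
Complementary slackness (lambda_i * g_i(x) = 0 for all i): OK

Verdict: yes, KKT holds.

yes


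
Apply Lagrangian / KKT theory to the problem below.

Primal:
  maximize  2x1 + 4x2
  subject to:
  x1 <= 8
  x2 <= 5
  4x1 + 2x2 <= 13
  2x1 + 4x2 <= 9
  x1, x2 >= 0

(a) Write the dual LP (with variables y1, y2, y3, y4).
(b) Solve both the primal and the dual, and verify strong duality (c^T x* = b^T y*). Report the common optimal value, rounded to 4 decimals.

The standard primal-dual pair for 'max c^T x s.t. A x <= b, x >= 0' is:
  Dual:  min b^T y  s.t.  A^T y >= c,  y >= 0.

So the dual LP is:
  minimize  8y1 + 5y2 + 13y3 + 9y4
  subject to:
    y1 + 4y3 + 2y4 >= 2
    y2 + 2y3 + 4y4 >= 4
    y1, y2, y3, y4 >= 0

Solving the primal: x* = (2.8333, 0.8333).
  primal value c^T x* = 9.
Solving the dual: y* = (0, 0, 0, 1).
  dual value b^T y* = 9.
Strong duality: c^T x* = b^T y*. Confirmed.

9


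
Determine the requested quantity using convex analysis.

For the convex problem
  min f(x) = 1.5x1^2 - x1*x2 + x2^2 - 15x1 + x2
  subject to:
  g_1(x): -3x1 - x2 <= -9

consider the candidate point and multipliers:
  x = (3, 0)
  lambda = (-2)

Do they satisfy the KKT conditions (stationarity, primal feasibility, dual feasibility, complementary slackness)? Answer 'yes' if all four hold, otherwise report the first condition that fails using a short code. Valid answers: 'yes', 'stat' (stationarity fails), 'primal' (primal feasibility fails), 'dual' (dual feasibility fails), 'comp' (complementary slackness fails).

Gradient of f: grad f(x) = Q x + c = (-6, -2)
Constraint values g_i(x) = a_i^T x - b_i:
  g_1((3, 0)) = 0
Stationarity residual: grad f(x) + sum_i lambda_i a_i = (0, 0)
  -> stationarity OK
Primal feasibility (all g_i <= 0): OK
Dual feasibility (all lambda_i >= 0): FAILS
Complementary slackness (lambda_i * g_i(x) = 0 for all i): OK

Verdict: the first failing condition is dual_feasibility -> dual.

dual


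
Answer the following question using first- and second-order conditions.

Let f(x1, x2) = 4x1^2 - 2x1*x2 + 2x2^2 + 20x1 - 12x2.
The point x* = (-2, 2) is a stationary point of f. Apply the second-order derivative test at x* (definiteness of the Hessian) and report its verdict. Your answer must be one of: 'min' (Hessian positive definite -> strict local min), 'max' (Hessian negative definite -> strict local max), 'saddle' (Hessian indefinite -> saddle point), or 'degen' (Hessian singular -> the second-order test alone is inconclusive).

Compute the Hessian H = grad^2 f:
  H = [[8, -2], [-2, 4]]
Verify stationarity: grad f(x*) = H x* + g = (0, 0).
Eigenvalues of H: 3.1716, 8.8284.
Both eigenvalues > 0, so H is positive definite -> x* is a strict local min.

min


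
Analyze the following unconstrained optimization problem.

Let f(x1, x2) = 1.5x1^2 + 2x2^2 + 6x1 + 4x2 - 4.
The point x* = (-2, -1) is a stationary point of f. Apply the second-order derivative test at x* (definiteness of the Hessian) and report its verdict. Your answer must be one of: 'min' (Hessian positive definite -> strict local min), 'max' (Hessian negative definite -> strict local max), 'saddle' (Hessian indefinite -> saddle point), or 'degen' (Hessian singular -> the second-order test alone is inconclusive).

Compute the Hessian H = grad^2 f:
  H = [[3, 0], [0, 4]]
Verify stationarity: grad f(x*) = H x* + g = (0, 0).
Eigenvalues of H: 3, 4.
Both eigenvalues > 0, so H is positive definite -> x* is a strict local min.

min


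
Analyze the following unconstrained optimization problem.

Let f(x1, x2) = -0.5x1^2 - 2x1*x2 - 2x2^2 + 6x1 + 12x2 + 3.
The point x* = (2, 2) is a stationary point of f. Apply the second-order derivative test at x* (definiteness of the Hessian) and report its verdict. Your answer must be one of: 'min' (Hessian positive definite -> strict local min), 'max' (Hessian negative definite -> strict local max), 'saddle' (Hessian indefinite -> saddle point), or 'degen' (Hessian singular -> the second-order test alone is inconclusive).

Compute the Hessian H = grad^2 f:
  H = [[-1, -2], [-2, -4]]
Verify stationarity: grad f(x*) = H x* + g = (0, 0).
Eigenvalues of H: -5, 0.
H has a zero eigenvalue (singular; negative semidefinite but not definite), so H is neither positive definite, negative definite, nor indefinite. The second-order test alone is inconclusive -> degen.
(Indeed, f is constant along the null direction of H through x*, so x* is not a strict local extremum.)

degen


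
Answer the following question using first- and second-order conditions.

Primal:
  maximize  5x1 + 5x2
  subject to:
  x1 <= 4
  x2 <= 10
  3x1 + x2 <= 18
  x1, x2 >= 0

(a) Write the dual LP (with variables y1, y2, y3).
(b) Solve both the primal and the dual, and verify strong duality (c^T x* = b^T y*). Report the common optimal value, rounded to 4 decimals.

The standard primal-dual pair for 'max c^T x s.t. A x <= b, x >= 0' is:
  Dual:  min b^T y  s.t.  A^T y >= c,  y >= 0.

So the dual LP is:
  minimize  4y1 + 10y2 + 18y3
  subject to:
    y1 + 3y3 >= 5
    y2 + y3 >= 5
    y1, y2, y3 >= 0

Solving the primal: x* = (2.6667, 10).
  primal value c^T x* = 63.3333.
Solving the dual: y* = (0, 3.3333, 1.6667).
  dual value b^T y* = 63.3333.
Strong duality: c^T x* = b^T y*. Confirmed.

63.3333


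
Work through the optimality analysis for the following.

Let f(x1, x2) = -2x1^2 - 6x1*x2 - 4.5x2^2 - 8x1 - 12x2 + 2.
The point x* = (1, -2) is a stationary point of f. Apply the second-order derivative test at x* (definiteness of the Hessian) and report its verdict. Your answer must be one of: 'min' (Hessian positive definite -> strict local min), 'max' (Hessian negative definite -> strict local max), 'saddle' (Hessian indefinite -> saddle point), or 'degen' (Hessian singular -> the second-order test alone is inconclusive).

Compute the Hessian H = grad^2 f:
  H = [[-4, -6], [-6, -9]]
Verify stationarity: grad f(x*) = H x* + g = (0, 0).
Eigenvalues of H: -13, 0.
H has a zero eigenvalue (singular; negative semidefinite but not definite), so H is neither positive definite, negative definite, nor indefinite. The second-order test alone is inconclusive -> degen.
(Indeed, f is constant along the null direction of H through x*, so x* is not a strict local extremum.)

degen


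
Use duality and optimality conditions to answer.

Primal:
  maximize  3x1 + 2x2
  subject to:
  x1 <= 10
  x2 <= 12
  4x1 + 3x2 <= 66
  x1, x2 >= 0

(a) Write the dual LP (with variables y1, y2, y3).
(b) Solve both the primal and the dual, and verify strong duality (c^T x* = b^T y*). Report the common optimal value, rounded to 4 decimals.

The standard primal-dual pair for 'max c^T x s.t. A x <= b, x >= 0' is:
  Dual:  min b^T y  s.t.  A^T y >= c,  y >= 0.

So the dual LP is:
  minimize  10y1 + 12y2 + 66y3
  subject to:
    y1 + 4y3 >= 3
    y2 + 3y3 >= 2
    y1, y2, y3 >= 0

Solving the primal: x* = (10, 8.6667).
  primal value c^T x* = 47.3333.
Solving the dual: y* = (0.3333, 0, 0.6667).
  dual value b^T y* = 47.3333.
Strong duality: c^T x* = b^T y*. Confirmed.

47.3333


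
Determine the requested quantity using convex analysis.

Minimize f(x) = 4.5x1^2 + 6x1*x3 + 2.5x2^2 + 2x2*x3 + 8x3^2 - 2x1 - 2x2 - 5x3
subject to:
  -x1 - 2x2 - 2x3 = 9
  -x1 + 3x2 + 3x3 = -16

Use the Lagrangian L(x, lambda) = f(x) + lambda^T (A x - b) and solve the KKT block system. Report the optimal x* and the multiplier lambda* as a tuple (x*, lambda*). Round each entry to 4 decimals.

Form the Lagrangian:
  L(x, lambda) = (1/2) x^T Q x + c^T x + lambda^T (A x - b)
Stationarity (grad_x L = 0): Q x + c + A^T lambda = 0.
Primal feasibility: A x = b.

This gives the KKT block system:
  [ Q   A^T ] [ x     ]   [-c ]
  [ A    0  ] [ lambda ] = [ b ]

Solving the linear system:
  x*      = (1, -3.9412, -1.0588)
  lambda* = (-4.3765, 5.0235)
  f(x*)   = 65.4706

x* = (1, -3.9412, -1.0588), lambda* = (-4.3765, 5.0235)


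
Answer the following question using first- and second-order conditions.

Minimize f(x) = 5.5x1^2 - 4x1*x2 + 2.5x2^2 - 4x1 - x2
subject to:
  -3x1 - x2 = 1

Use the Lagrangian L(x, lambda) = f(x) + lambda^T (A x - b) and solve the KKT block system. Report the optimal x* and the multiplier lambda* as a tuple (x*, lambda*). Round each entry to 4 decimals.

Form the Lagrangian:
  L(x, lambda) = (1/2) x^T Q x + c^T x + lambda^T (A x - b)
Stationarity (grad_x L = 0): Q x + c + A^T lambda = 0.
Primal feasibility: A x = b.

This gives the KKT block system:
  [ Q   A^T ] [ x     ]   [-c ]
  [ A    0  ] [ lambda ] = [ b ]

Solving the linear system:
  x*      = (-0.225, -0.325)
  lambda* = (-1.725)
  f(x*)   = 1.475

x* = (-0.225, -0.325), lambda* = (-1.725)


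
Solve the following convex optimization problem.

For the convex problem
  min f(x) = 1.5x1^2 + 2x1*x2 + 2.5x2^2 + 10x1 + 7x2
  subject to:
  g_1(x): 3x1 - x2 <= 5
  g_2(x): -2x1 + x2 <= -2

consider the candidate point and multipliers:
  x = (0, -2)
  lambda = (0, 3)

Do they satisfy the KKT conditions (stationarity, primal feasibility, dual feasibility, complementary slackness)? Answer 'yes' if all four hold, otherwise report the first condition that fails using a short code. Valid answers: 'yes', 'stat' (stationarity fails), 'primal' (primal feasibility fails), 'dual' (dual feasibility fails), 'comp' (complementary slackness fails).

Gradient of f: grad f(x) = Q x + c = (6, -3)
Constraint values g_i(x) = a_i^T x - b_i:
  g_1((0, -2)) = -3
  g_2((0, -2)) = 0
Stationarity residual: grad f(x) + sum_i lambda_i a_i = (0, 0)
  -> stationarity OK
Primal feasibility (all g_i <= 0): OK
Dual feasibility (all lambda_i >= 0): OK
Complementary slackness (lambda_i * g_i(x) = 0 for all i): OK

Verdict: yes, KKT holds.

yes


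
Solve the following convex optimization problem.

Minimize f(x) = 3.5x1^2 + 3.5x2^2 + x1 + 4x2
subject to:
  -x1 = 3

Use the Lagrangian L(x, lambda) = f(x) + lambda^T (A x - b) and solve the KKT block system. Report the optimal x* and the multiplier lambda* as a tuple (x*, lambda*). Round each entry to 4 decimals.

Form the Lagrangian:
  L(x, lambda) = (1/2) x^T Q x + c^T x + lambda^T (A x - b)
Stationarity (grad_x L = 0): Q x + c + A^T lambda = 0.
Primal feasibility: A x = b.

This gives the KKT block system:
  [ Q   A^T ] [ x     ]   [-c ]
  [ A    0  ] [ lambda ] = [ b ]

Solving the linear system:
  x*      = (-3, -0.5714)
  lambda* = (-20)
  f(x*)   = 27.3571

x* = (-3, -0.5714), lambda* = (-20)


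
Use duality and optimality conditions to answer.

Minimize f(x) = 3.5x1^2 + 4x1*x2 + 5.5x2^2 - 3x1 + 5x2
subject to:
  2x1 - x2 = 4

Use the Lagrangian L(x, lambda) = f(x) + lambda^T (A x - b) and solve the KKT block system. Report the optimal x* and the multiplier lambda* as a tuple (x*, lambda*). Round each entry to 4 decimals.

Form the Lagrangian:
  L(x, lambda) = (1/2) x^T Q x + c^T x + lambda^T (A x - b)
Stationarity (grad_x L = 0): Q x + c + A^T lambda = 0.
Primal feasibility: A x = b.

This gives the KKT block system:
  [ Q   A^T ] [ x     ]   [-c ]
  [ A    0  ] [ lambda ] = [ b ]

Solving the linear system:
  x*      = (1.4478, -1.1045)
  lambda* = (-1.3582)
  f(x*)   = -2.2164

x* = (1.4478, -1.1045), lambda* = (-1.3582)


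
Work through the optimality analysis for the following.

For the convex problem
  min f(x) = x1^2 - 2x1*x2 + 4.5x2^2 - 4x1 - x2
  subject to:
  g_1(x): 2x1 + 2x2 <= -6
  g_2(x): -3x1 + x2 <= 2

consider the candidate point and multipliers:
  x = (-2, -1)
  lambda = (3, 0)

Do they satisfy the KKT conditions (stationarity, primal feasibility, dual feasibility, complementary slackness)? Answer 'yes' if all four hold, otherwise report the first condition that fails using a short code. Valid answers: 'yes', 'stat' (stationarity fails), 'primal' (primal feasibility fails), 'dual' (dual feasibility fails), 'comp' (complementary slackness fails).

Gradient of f: grad f(x) = Q x + c = (-6, -6)
Constraint values g_i(x) = a_i^T x - b_i:
  g_1((-2, -1)) = 0
  g_2((-2, -1)) = 3
Stationarity residual: grad f(x) + sum_i lambda_i a_i = (0, 0)
  -> stationarity OK
Primal feasibility (all g_i <= 0): FAILS
Dual feasibility (all lambda_i >= 0): OK
Complementary slackness (lambda_i * g_i(x) = 0 for all i): OK

Verdict: the first failing condition is primal_feasibility -> primal.

primal
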